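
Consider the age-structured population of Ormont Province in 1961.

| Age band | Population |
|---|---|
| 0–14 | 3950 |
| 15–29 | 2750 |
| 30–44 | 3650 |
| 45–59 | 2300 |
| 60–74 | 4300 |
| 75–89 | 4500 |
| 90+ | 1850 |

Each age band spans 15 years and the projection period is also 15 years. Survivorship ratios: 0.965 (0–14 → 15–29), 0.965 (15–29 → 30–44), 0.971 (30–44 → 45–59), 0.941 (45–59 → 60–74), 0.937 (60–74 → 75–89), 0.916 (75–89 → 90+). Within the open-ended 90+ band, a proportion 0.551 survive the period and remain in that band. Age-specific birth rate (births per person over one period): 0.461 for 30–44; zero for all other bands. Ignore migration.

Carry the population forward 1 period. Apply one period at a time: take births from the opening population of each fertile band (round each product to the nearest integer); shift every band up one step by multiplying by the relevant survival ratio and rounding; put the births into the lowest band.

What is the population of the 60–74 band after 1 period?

2164

— Period 1 —
Births: 3650 × 0.461 = 1683
15–29: 3950 × 0.965 = 3812
30–44: 2750 × 0.965 = 2654
45–59: 3650 × 0.971 = 3544
60–74: 2300 × 0.941 = 2164
75–89: 4300 × 0.937 = 4029
90+: 4500 × 0.916 + 1850 × 0.551 = 4122 + 1019 = 5141
Giving 1683 / 3812 / 2654 / 3544 / 2164 / 4029 / 5141.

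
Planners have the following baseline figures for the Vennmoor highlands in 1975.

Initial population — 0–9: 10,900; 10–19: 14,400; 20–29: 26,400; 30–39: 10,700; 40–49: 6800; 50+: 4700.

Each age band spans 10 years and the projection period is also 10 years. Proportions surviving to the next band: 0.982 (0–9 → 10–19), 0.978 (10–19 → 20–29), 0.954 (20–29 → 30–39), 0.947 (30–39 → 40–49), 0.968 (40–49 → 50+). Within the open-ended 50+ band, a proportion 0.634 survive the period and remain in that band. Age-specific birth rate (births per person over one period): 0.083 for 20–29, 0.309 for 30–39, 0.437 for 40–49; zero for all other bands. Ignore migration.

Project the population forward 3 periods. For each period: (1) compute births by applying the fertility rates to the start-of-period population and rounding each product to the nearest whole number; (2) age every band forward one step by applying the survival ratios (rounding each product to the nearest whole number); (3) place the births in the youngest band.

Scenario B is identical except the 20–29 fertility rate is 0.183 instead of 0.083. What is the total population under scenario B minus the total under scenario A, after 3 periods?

Period 1.
Births: 26400 × 0.083 = 2191 ; 10700 × 0.309 = 3306 ; 6800 × 0.437 = 2972 → 8469
10–19: 10900 × 0.982 = 10704
20–29: 14400 × 0.978 = 14083
30–39: 26400 × 0.954 = 25186
40–49: 10700 × 0.947 = 10133
50+: 6800 × 0.968 + 4700 × 0.634 = 6582 + 2980 = 9562
→ [8469, 10704, 14083, 25186, 10133, 9562]
Period 2.
Births: 14083 × 0.083 = 1169 ; 25186 × 0.309 = 7782 ; 10133 × 0.437 = 4428 → 13379
10–19: 8469 × 0.982 = 8317
20–29: 10704 × 0.978 = 10469
30–39: 14083 × 0.954 = 13435
40–49: 25186 × 0.947 = 23851
50+: 10133 × 0.968 + 9562 × 0.634 = 9809 + 6062 = 15871
→ [13379, 8317, 10469, 13435, 23851, 15871]
Period 3.
Births: 10469 × 0.083 = 869 ; 13435 × 0.309 = 4151 ; 23851 × 0.437 = 10423 → 15443
10–19: 13379 × 0.982 = 13138
20–29: 8317 × 0.978 = 8134
30–39: 10469 × 0.954 = 9987
40–49: 13435 × 0.947 = 12723
50+: 23851 × 0.968 + 15871 × 0.634 = 23088 + 10062 = 33150
→ [15443, 13138, 8134, 9987, 12723, 33150]
Scenario A total after 3 periods: 92575
Scenario B projection —
Period 1.
Births: 26400 × 0.183 = 4831 ; 10700 × 0.309 = 3306 ; 6800 × 0.437 = 2972 → 11109
10–19: 10900 × 0.982 = 10704
20–29: 14400 × 0.978 = 14083
30–39: 26400 × 0.954 = 25186
40–49: 10700 × 0.947 = 10133
50+: 6800 × 0.968 + 4700 × 0.634 = 6582 + 2980 = 9562
→ [11109, 10704, 14083, 25186, 10133, 9562]
Period 2.
Births: 14083 × 0.183 = 2577 ; 25186 × 0.309 = 7782 ; 10133 × 0.437 = 4428 → 14787
10–19: 11109 × 0.982 = 10909
20–29: 10704 × 0.978 = 10469
30–39: 14083 × 0.954 = 13435
40–49: 25186 × 0.947 = 23851
50+: 10133 × 0.968 + 9562 × 0.634 = 9809 + 6062 = 15871
→ [14787, 10909, 10469, 13435, 23851, 15871]
Period 3.
Births: 10469 × 0.183 = 1916 ; 13435 × 0.309 = 4151 ; 23851 × 0.437 = 10423 → 16490
10–19: 14787 × 0.982 = 14521
20–29: 10909 × 0.978 = 10669
30–39: 10469 × 0.954 = 9987
40–49: 13435 × 0.947 = 12723
50+: 23851 × 0.968 + 15871 × 0.634 = 23088 + 10062 = 33150
→ [16490, 14521, 10669, 9987, 12723, 33150]
Scenario B total after 3 periods: 97540
Difference B − A = 97540 − 92575 = 4965

4965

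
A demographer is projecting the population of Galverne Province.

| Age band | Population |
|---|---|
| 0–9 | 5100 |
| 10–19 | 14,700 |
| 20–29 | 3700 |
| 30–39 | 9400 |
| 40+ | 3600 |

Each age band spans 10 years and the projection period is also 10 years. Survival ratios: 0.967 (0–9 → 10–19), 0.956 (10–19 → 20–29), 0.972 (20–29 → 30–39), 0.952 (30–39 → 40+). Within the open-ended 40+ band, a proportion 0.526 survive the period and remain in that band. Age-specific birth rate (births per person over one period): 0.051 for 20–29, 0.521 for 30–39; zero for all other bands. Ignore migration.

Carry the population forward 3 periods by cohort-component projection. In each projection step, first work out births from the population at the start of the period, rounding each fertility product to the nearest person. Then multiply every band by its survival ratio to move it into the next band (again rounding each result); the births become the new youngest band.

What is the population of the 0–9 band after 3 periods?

7357

(Groups numbered youngest = 1 to oldest = 5.)
[period 1]
Births: 3700 × 0.051 = 189, 9400 × 0.521 = 4897 → total 5086
Group 2: 5100 × 0.967 = 4932
Group 3: 14700 × 0.956 = 14053
Group 4: 3700 × 0.972 = 3596
Group 5: 9400 × 0.952 + 3600 × 0.526 = 8949 + 1894 = 10843
→ [5086, 4932, 14053, 3596, 10843]
[period 2]
Births: 14053 × 0.051 = 717, 3596 × 0.521 = 1874 → total 2591
Group 2: 5086 × 0.967 = 4918
Group 3: 4932 × 0.956 = 4715
Group 4: 14053 × 0.972 = 13660
Group 5: 3596 × 0.952 + 10843 × 0.526 = 3423 + 5703 = 9126
→ [2591, 4918, 4715, 13660, 9126]
[period 3]
Births: 4715 × 0.051 = 240, 13660 × 0.521 = 7117 → total 7357
Group 2: 2591 × 0.967 = 2505
Group 3: 4918 × 0.956 = 4702
Group 4: 4715 × 0.972 = 4583
Group 5: 13660 × 0.952 + 9126 × 0.526 = 13004 + 4800 = 17804
→ [7357, 2505, 4702, 4583, 17804]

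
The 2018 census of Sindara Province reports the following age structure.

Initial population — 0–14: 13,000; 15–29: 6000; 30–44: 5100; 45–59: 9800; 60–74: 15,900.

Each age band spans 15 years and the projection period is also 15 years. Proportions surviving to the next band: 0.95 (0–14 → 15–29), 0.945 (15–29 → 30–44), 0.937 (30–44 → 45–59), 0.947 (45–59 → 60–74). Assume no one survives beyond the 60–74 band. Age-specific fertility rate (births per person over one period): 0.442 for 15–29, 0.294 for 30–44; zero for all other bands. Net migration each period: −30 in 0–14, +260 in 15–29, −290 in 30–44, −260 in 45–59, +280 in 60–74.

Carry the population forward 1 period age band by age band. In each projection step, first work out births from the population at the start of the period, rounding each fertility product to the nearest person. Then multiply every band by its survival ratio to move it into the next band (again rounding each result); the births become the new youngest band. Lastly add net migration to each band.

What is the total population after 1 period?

Numbering the groups 1..5 from youngest to oldest:
After projecting period 1:
Births: 6000 × 0.442 = 2652, 5100 × 0.294 = 1499 → 4151
Group 2: 13000 × 0.95 = 12350
Group 3: 6000 × 0.945 = 5670
Group 4: 5100 × 0.937 = 4779
Group 5: 9800 × 0.947 = 9281
Net migration: Group 1 − 30 → 4121; Group 2 + 260 → 12610; Group 3 − 290 → 5380; Group 4 − 260 → 4519; Group 5 + 280 → 9561
End of period: [4121, 12610, 5380, 4519, 9561]
Total after period 1: 4121 + 12610 + 5380 + 4519 + 9561 = 36191

36191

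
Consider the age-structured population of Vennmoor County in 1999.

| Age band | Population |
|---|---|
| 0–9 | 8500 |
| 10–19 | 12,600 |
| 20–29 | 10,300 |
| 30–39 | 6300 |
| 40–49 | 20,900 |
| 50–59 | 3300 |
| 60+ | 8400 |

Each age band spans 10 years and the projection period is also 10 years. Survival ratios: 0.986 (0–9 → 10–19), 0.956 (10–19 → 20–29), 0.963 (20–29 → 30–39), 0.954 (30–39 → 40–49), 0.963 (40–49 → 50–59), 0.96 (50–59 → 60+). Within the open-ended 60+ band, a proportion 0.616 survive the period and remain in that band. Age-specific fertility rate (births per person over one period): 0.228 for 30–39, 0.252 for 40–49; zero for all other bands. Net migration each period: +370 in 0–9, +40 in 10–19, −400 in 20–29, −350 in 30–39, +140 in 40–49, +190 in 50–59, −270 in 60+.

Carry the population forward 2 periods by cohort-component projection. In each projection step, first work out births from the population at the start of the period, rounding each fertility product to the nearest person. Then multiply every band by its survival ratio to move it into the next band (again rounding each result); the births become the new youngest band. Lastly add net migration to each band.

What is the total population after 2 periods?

69218

After projecting period 1:
Births: 6300 × 0.228 = 1436  |  20900 × 0.252 = 5267 → total 6703
10–19: 8500 × 0.986 = 8381
20–29: 12600 × 0.956 = 12046
30–39: 10300 × 0.963 = 9919
40–49: 6300 × 0.954 = 6010
50–59: 20900 × 0.963 = 20127
60+: 3300 × 0.96 + 8400 × 0.616 = 3168 + 5174 = 8342
Net migration: 0–9 + 370 → 7073; 10–19 + 40 → 8421; 20–29 − 400 → 11646; 30–39 − 350 → 9569; 40–49 + 140 → 6150; 50–59 + 190 → 20317; 60+ − 270 → 8072
Giving 7073 / 8421 / 11646 / 9569 / 6150 / 20317 / 8072.
After projecting period 2:
Births: 9569 × 0.228 = 2182  |  6150 × 0.252 = 1550 → total 3732
10–19: 7073 × 0.986 = 6974
20–29: 8421 × 0.956 = 8050
30–39: 11646 × 0.963 = 11215
40–49: 9569 × 0.954 = 9129
50–59: 6150 × 0.963 = 5922
60+: 20317 × 0.96 + 8072 × 0.616 = 19504 + 4972 = 24476
Net migration: 0–9 + 370 → 4102; 10–19 + 40 → 7014; 20–29 − 400 → 7650; 30–39 − 350 → 10865; 40–49 + 140 → 9269; 50–59 + 190 → 6112; 60+ − 270 → 24206
Giving 4102 / 7014 / 7650 / 10865 / 9269 / 6112 / 24206.
Total after period 2: 4102 + 7014 + 7650 + 10865 + 9269 + 6112 + 24206 = 69218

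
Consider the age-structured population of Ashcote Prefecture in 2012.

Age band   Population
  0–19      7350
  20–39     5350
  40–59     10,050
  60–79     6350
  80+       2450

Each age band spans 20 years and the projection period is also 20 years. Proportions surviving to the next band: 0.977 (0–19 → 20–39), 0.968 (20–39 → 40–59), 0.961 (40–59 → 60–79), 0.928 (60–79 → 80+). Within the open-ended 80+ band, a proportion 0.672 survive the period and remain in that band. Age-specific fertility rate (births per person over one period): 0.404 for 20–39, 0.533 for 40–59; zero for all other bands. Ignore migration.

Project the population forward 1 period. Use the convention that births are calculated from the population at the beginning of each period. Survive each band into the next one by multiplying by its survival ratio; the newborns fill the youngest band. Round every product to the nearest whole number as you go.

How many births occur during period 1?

7518

Numbering the groups 1..5 from youngest to oldest:
— Period 1 —
Births: 5350 × 0.404 = 2161, 10050 × 0.533 = 5357 ⇒ total 7518
Group 2: 7350 × 0.977 = 7181
Group 3: 5350 × 0.968 = 5179
Group 4: 10050 × 0.961 = 9658
Group 5: 6350 × 0.928 + 2450 × 0.672 = 5893 + 1646 = 7539
Giving 7518 / 7181 / 5179 / 9658 / 7539.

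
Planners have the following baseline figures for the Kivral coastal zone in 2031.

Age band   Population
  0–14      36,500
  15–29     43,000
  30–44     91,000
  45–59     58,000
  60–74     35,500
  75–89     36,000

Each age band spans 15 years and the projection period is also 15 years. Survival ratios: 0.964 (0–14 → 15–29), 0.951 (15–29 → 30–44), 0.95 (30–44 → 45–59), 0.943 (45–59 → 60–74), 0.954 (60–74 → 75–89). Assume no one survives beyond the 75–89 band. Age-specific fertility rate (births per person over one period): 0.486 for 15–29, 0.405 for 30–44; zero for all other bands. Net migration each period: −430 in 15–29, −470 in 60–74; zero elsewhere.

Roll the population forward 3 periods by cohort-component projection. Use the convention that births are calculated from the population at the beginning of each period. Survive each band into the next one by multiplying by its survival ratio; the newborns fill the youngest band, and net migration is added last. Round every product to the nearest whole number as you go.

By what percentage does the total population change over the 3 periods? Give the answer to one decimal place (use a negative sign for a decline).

[period 1]
Births: 43000 × 0.486 = 20898 ; 91000 × 0.405 = 36855 → total 57753
15–29: 36500 × 0.964 = 35186
30–44: 43000 × 0.951 = 40893
45–59: 91000 × 0.95 = 86450
60–74: 58000 × 0.943 = 54694
75–89: 35500 × 0.954 = 33867
Net migration: 15–29 − 430 → 34756; 60–74 − 470 → 54224
End of period: [57753, 34756, 40893, 86450, 54224, 33867]
[period 2]
Births: 34756 × 0.486 = 16891 ; 40893 × 0.405 = 16562 → total 33453
15–29: 57753 × 0.964 = 55674
30–44: 34756 × 0.951 = 33053
45–59: 40893 × 0.95 = 38848
60–74: 86450 × 0.943 = 81522
75–89: 54224 × 0.954 = 51730
Net migration: 15–29 − 430 → 55244; 60–74 − 470 → 81052
End of period: [33453, 55244, 33053, 38848, 81052, 51730]
[period 3]
Births: 55244 × 0.486 = 26849 ; 33053 × 0.405 = 13386 → total 40235
15–29: 33453 × 0.964 = 32249
30–44: 55244 × 0.951 = 52537
45–59: 33053 × 0.95 = 31400
60–74: 38848 × 0.943 = 36634
75–89: 81052 × 0.954 = 77324
Net migration: 15–29 − 430 → 31819; 60–74 − 470 → 36164
End of period: [40235, 31819, 52537, 31400, 36164, 77324]
Total: 300000 → 269479; change = -30521; percentage change = -10.2%

-10.2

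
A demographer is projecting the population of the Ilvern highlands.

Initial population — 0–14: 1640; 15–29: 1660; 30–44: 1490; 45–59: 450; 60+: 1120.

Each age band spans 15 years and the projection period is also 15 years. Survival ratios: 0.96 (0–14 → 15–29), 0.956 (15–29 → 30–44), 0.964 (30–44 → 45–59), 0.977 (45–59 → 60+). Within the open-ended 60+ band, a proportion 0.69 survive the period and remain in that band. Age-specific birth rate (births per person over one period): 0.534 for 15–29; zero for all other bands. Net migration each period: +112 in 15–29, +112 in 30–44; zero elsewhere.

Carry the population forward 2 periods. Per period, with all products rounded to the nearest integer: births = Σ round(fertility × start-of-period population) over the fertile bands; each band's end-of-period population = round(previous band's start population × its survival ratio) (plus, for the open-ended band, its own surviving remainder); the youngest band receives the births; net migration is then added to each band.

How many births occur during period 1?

886

— Period 1 —
Births: 1660 × 0.534 = 886
15–29: 1640 × 0.96 = 1574
30–44: 1660 × 0.956 = 1587
45–59: 1490 × 0.964 = 1436
60+: 450 × 0.977 + 1120 × 0.69 = 440 + 773 = 1213
Net migration: 15–29 + 112 → 1686; 30–44 + 112 → 1699
→ [886, 1686, 1699, 1436, 1213]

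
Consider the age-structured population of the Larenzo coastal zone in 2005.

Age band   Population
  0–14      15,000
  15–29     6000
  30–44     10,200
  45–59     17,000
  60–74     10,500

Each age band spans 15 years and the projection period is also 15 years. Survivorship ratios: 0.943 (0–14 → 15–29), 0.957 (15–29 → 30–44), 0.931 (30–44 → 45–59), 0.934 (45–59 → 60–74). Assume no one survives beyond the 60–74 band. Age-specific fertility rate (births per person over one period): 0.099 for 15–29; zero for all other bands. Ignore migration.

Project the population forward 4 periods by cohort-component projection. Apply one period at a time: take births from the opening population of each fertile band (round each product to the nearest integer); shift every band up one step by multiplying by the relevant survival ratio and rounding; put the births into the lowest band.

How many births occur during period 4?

Numbering the groups 1..5 from youngest to oldest:
[period 1]
Births: 6000 × 0.099 = 594
Group 2: 15000 × 0.943 = 14145
Group 3: 6000 × 0.957 = 5742
Group 4: 10200 × 0.931 = 9496
Group 5: 17000 × 0.934 = 15878
Giving 594 / 14145 / 5742 / 9496 / 15878.
[period 2]
Births: 14145 × 0.099 = 1400
Group 2: 594 × 0.943 = 560
Group 3: 14145 × 0.957 = 13537
Group 4: 5742 × 0.931 = 5346
Group 5: 9496 × 0.934 = 8869
Giving 1400 / 560 / 13537 / 5346 / 8869.
[period 3]
Births: 560 × 0.099 = 55
Group 2: 1400 × 0.943 = 1320
Group 3: 560 × 0.957 = 536
Group 4: 13537 × 0.931 = 12603
Group 5: 5346 × 0.934 = 4993
Giving 55 / 1320 / 536 / 12603 / 4993.
[period 4]
Births: 1320 × 0.099 = 131
Group 2: 55 × 0.943 = 52
Group 3: 1320 × 0.957 = 1263
Group 4: 536 × 0.931 = 499
Group 5: 12603 × 0.934 = 11771
Giving 131 / 52 / 1263 / 499 / 11771.

131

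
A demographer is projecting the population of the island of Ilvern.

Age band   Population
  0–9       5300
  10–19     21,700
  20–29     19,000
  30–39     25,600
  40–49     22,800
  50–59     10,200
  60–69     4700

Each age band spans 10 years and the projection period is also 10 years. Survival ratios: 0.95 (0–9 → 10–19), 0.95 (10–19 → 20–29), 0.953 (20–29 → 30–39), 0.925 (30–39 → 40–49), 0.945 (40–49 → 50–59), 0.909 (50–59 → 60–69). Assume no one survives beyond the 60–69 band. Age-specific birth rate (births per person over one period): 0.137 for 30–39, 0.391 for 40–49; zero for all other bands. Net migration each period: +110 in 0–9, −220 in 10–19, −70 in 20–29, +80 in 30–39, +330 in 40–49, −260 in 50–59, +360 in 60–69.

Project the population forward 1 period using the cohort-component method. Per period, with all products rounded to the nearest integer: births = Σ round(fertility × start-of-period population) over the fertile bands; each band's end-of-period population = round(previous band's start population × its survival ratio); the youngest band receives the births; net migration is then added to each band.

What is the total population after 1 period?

111007

After projecting period 1:
Births: 25600 * 0.137 = 3507 ; 22800 * 0.391 = 8915 → 12422
10–19: 5300 * 0.95 = 5035
20–29: 21700 * 0.95 = 20615
30–39: 19000 * 0.953 = 18107
40–49: 25600 * 0.925 = 23680
50–59: 22800 * 0.945 = 21546
60–69: 10200 * 0.909 = 9272
Net migration: 0–9 + 110 → 12532; 10–19 − 220 → 4815; 20–29 − 70 → 20545; 30–39 + 80 → 18187; 40–49 + 330 → 24010; 50–59 − 260 → 21286; 60–69 + 360 → 9632
Population now: 0–9=12532, 10–19=4815, 20–29=20545, 30–39=18187, 40–49=24010, 50–59=21286, 60–69=9632
Total after period 1: 12532 + 4815 + 20545 + 18187 + 24010 + 21286 + 9632 = 111007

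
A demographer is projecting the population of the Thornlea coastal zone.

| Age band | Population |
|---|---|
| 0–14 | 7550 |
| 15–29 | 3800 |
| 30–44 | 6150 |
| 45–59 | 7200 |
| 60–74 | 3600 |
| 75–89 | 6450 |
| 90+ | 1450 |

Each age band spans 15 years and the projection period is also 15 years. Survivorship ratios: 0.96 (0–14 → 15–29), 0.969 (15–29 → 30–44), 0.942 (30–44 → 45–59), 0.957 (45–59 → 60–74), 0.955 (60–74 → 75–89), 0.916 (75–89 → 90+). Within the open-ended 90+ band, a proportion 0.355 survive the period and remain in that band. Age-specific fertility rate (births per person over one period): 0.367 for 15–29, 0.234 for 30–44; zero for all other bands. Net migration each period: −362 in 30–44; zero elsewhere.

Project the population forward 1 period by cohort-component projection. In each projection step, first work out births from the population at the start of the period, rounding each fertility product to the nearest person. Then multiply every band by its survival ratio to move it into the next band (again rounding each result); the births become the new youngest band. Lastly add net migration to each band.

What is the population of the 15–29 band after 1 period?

Numbering the bands 1..7 from youngest to oldest:
Period 1:
Births: 3800 × 0.367 = 1395, 6150 × 0.234 = 1439 → 2834
Band 2: 7550 × 0.96 = 7248
Band 3: 3800 × 0.969 = 3682
Band 4: 6150 × 0.942 = 5793
Band 5: 7200 × 0.957 = 6890
Band 6: 3600 × 0.955 = 3438
Band 7: 6450 × 0.916 + 1450 × 0.355 = 5908 + 515 = 6423
Net migration: Band 3 − 362 → 3320
Population now: 0–14=2834, 15–29=7248, 30–44=3320, 45–59=5793, 60–74=6890, 75–89=3438, 90+=6423

7248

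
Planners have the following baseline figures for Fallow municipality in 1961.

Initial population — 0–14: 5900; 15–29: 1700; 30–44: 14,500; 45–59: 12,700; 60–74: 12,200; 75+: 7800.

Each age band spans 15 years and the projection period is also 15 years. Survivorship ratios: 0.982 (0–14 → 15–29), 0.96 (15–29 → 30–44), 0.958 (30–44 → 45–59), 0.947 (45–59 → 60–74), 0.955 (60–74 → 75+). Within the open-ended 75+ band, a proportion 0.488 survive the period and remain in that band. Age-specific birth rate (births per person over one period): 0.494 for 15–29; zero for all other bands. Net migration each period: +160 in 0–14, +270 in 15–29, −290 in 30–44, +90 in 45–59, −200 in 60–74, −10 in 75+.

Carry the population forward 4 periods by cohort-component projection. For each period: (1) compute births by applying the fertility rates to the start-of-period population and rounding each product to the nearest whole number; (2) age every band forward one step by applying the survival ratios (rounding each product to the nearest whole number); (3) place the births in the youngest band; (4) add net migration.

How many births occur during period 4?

After projecting period 1:
Births: 1700 × 0.494 = 840
15–29: 5900 × 0.982 = 5794
30–44: 1700 × 0.96 = 1632
45–59: 14500 × 0.958 = 13891
60–74: 12700 × 0.947 = 12027
75+: 12200 × 0.955 + 7800 × 0.488 = 11651 + 3806 = 15457
Net migration: 0–14 + 160 → 1000; 15–29 + 270 → 6064; 30–44 − 290 → 1342; 45–59 + 90 → 13981; 60–74 − 200 → 11827; 75+ − 10 → 15447
Giving 1000 / 6064 / 1342 / 13981 / 11827 / 15447.
After projecting period 2:
Births: 6064 × 0.494 = 2996
15–29: 1000 × 0.982 = 982
30–44: 6064 × 0.96 = 5821
45–59: 1342 × 0.958 = 1286
60–74: 13981 × 0.947 = 13240
75+: 11827 × 0.955 + 15447 × 0.488 = 11295 + 7538 = 18833
Net migration: 0–14 + 160 → 3156; 15–29 + 270 → 1252; 30–44 − 290 → 5531; 45–59 + 90 → 1376; 60–74 − 200 → 13040; 75+ − 10 → 18823
Giving 3156 / 1252 / 5531 / 1376 / 13040 / 18823.
After projecting period 3:
Births: 1252 × 0.494 = 618
15–29: 3156 × 0.982 = 3099
30–44: 1252 × 0.96 = 1202
45–59: 5531 × 0.958 = 5299
60–74: 1376 × 0.947 = 1303
75+: 13040 × 0.955 + 18823 × 0.488 = 12453 + 9186 = 21639
Net migration: 0–14 + 160 → 778; 15–29 + 270 → 3369; 30–44 − 290 → 912; 45–59 + 90 → 5389; 60–74 − 200 → 1103; 75+ − 10 → 21629
Giving 778 / 3369 / 912 / 5389 / 1103 / 21629.
After projecting period 4:
Births: 3369 × 0.494 = 1664
15–29: 778 × 0.982 = 764
30–44: 3369 × 0.96 = 3234
45–59: 912 × 0.958 = 874
60–74: 5389 × 0.947 = 5103
75+: 1103 × 0.955 + 21629 × 0.488 = 1053 + 10555 = 11608
Net migration: 0–14 + 160 → 1824; 15–29 + 270 → 1034; 30–44 − 290 → 2944; 45–59 + 90 → 964; 60–74 − 200 → 4903; 75+ − 10 → 11598
Giving 1824 / 1034 / 2944 / 964 / 4903 / 11598.

1664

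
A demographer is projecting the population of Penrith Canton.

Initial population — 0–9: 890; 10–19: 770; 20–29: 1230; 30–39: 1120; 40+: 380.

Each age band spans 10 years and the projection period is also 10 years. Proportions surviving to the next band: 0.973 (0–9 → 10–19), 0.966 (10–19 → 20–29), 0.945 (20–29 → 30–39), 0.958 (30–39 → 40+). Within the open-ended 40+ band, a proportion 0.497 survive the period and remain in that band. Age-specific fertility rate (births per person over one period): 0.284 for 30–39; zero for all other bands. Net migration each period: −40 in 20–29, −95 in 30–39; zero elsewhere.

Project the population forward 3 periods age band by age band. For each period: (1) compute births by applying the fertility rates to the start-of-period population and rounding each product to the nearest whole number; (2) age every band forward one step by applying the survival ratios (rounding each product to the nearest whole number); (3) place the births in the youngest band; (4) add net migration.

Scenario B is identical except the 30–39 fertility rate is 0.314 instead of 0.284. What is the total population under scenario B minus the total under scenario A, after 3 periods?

80

Call the bands 1 to 5, youngest first.
Period 1.
Births: 1120 × 0.284 = 318
Band 2: 890 × 0.973 = 866
Band 3: 770 × 0.966 = 744
Band 4: 1230 × 0.945 = 1162
Band 5: 1120 × 0.958 + 380 × 0.497 = 1073 + 189 = 1262
Net migration: Band 3 − 40 → 704; Band 4 − 95 → 1067
→ [318, 866, 704, 1067, 1262]
Period 2.
Births: 1067 × 0.284 = 303
Band 2: 318 × 0.973 = 309
Band 3: 866 × 0.966 = 837
Band 4: 704 × 0.945 = 665
Band 5: 1067 × 0.958 + 1262 × 0.497 = 1022 + 627 = 1649
Net migration: Band 3 − 40 → 797; Band 4 − 95 → 570
→ [303, 309, 797, 570, 1649]
Period 3.
Births: 570 × 0.284 = 162
Band 2: 303 × 0.973 = 295
Band 3: 309 × 0.966 = 298
Band 4: 797 × 0.945 = 753
Band 5: 570 × 0.958 + 1649 × 0.497 = 546 + 820 = 1366
Net migration: Band 3 − 40 → 258; Band 4 − 95 → 658
→ [162, 295, 258, 658, 1366]
Scenario A total after 3 periods: 2739
Scenario B projection —
Period 1.
Births: 1120 × 0.314 = 352
Band 2: 890 × 0.973 = 866
Band 3: 770 × 0.966 = 744
Band 4: 1230 × 0.945 = 1162
Band 5: 1120 × 0.958 + 380 × 0.497 = 1073 + 189 = 1262
Net migration: Band 3 − 40 → 704; Band 4 − 95 → 1067
→ [352, 866, 704, 1067, 1262]
Period 2.
Births: 1067 × 0.314 = 335
Band 2: 352 × 0.973 = 342
Band 3: 866 × 0.966 = 837
Band 4: 704 × 0.945 = 665
Band 5: 1067 × 0.958 + 1262 × 0.497 = 1022 + 627 = 1649
Net migration: Band 3 − 40 → 797; Band 4 − 95 → 570
→ [335, 342, 797, 570, 1649]
Period 3.
Births: 570 × 0.314 = 179
Band 2: 335 × 0.973 = 326
Band 3: 342 × 0.966 = 330
Band 4: 797 × 0.945 = 753
Band 5: 570 × 0.958 + 1649 × 0.497 = 546 + 820 = 1366
Net migration: Band 3 − 40 → 290; Band 4 − 95 → 658
→ [179, 326, 290, 658, 1366]
Scenario B total after 3 periods: 2819
Difference B − A = 2819 − 2739 = 80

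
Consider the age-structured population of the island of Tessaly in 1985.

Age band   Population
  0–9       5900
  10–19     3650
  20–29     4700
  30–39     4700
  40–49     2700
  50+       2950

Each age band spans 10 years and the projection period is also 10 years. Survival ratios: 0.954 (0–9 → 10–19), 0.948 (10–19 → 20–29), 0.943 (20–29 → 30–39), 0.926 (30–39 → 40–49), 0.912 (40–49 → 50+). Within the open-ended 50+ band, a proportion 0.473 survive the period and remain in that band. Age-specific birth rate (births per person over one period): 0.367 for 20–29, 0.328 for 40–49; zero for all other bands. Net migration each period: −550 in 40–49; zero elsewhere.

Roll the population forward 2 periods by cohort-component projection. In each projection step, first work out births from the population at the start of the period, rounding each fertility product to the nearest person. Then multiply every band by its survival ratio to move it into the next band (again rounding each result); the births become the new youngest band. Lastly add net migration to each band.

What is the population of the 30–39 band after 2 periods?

3263

Period 1.
Births: 4700 * 0.367 = 1725, 2700 * 0.328 = 886 → total 2611
10–19: 5900 * 0.954 = 5629
20–29: 3650 * 0.948 = 3460
30–39: 4700 * 0.943 = 4432
40–49: 4700 * 0.926 = 4352
50+: 2700 * 0.912 + 2950 * 0.473 = 2462 + 1395 = 3857
Net migration: 40–49 − 550 → 3802
End of period: [2611, 5629, 3460, 4432, 3802, 3857]
Period 2.
Births: 3460 * 0.367 = 1270, 3802 * 0.328 = 1247 → total 2517
10–19: 2611 * 0.954 = 2491
20–29: 5629 * 0.948 = 5336
30–39: 3460 * 0.943 = 3263
40–49: 4432 * 0.926 = 4104
50+: 3802 * 0.912 + 3857 * 0.473 = 3467 + 1824 = 5291
Net migration: 40–49 − 550 → 3554
End of period: [2517, 2491, 5336, 3263, 3554, 5291]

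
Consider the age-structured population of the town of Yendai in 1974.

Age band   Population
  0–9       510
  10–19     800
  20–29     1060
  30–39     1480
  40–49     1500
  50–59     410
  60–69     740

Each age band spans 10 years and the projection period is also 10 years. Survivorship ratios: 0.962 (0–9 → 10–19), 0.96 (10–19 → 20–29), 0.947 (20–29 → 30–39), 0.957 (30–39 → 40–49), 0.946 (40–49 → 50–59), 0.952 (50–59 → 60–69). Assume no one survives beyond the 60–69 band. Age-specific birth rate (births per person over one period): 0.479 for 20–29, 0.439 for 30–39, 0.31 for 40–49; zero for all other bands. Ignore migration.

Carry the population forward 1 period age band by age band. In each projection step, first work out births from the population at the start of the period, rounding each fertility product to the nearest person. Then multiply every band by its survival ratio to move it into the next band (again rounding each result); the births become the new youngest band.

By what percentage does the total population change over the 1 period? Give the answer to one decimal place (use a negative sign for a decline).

Call the bands 1 to 7, youngest first.
After projecting period 1:
Births: 1060 × 0.479 = 508, 1480 × 0.439 = 650, 1500 × 0.31 = 465 → 1623
Band 2: 510 × 0.962 = 491
Band 3: 800 × 0.96 = 768
Band 4: 1060 × 0.947 = 1004
Band 5: 1480 × 0.957 = 1416
Band 6: 1500 × 0.946 = 1419
Band 7: 410 × 0.952 = 390
→ [1623, 491, 768, 1004, 1416, 1419, 390]
Total: 6500 → 7111; change = 611; percentage change = 9.4%

9.4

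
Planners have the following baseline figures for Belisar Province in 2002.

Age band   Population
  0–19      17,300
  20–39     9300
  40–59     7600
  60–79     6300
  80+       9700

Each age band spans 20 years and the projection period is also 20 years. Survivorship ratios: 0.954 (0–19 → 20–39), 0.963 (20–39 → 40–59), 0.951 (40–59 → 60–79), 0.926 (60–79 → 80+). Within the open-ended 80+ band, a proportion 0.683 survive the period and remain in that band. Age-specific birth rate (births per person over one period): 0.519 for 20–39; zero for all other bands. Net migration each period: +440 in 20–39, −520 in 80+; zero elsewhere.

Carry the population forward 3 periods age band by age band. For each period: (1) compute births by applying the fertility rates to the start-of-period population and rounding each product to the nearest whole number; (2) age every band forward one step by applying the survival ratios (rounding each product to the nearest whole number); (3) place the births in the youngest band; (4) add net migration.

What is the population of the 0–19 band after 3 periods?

— Period 1 —
Births: 9300 * 0.519 = 4827
20–39: 17300 * 0.954 = 16504
40–59: 9300 * 0.963 = 8956
60–79: 7600 * 0.951 = 7228
80+: 6300 * 0.926 + 9700 * 0.683 = 5834 + 6625 = 12459
Net migration: 20–39 + 440 → 16944; 80+ − 520 → 11939
End of period: [4827, 16944, 8956, 7228, 11939]
— Period 2 —
Births: 16944 * 0.519 = 8794
20–39: 4827 * 0.954 = 4605
40–59: 16944 * 0.963 = 16317
60–79: 8956 * 0.951 = 8517
80+: 7228 * 0.926 + 11939 * 0.683 = 6693 + 8154 = 14847
Net migration: 20–39 + 440 → 5045; 80+ − 520 → 14327
End of period: [8794, 5045, 16317, 8517, 14327]
— Period 3 —
Births: 5045 * 0.519 = 2618
20–39: 8794 * 0.954 = 8389
40–59: 5045 * 0.963 = 4858
60–79: 16317 * 0.951 = 15517
80+: 8517 * 0.926 + 14327 * 0.683 = 7887 + 9785 = 17672
Net migration: 20–39 + 440 → 8829; 80+ − 520 → 17152
End of period: [2618, 8829, 4858, 15517, 17152]

2618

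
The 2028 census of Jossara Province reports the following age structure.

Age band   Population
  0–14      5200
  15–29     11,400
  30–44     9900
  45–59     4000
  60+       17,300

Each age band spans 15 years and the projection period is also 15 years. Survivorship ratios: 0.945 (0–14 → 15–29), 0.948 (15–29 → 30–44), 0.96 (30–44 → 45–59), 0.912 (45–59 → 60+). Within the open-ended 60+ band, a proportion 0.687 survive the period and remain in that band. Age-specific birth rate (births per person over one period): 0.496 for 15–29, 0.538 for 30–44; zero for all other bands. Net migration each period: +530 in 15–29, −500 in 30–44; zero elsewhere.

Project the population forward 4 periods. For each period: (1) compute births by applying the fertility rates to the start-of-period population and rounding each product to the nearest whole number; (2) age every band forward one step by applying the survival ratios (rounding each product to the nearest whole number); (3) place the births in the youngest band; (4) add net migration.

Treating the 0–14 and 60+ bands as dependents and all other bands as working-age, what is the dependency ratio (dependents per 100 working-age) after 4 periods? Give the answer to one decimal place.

116.0

Period 1:
Births: 11400 × 0.496 = 5654  |  9900 × 0.538 = 5326 → total 10980
15–29: 5200 × 0.945 = 4914
30–44: 11400 × 0.948 = 10807
45–59: 9900 × 0.96 = 9504
60+: 4000 × 0.912 + 17300 × 0.687 = 3648 + 11885 = 15533
Net migration: 15–29 + 530 → 5444; 30–44 − 500 → 10307
→ [10980, 5444, 10307, 9504, 15533]
Period 2:
Births: 5444 × 0.496 = 2700  |  10307 × 0.538 = 5545 → total 8245
15–29: 10980 × 0.945 = 10376
30–44: 5444 × 0.948 = 5161
45–59: 10307 × 0.96 = 9895
60+: 9504 × 0.912 + 15533 × 0.687 = 8668 + 10671 = 19339
Net migration: 15–29 + 530 → 10906; 30–44 − 500 → 4661
→ [8245, 10906, 4661, 9895, 19339]
Period 3:
Births: 10906 × 0.496 = 5409  |  4661 × 0.538 = 2508 → total 7917
15–29: 8245 × 0.945 = 7792
30–44: 10906 × 0.948 = 10339
45–59: 4661 × 0.96 = 4475
60+: 9895 × 0.912 + 19339 × 0.687 = 9024 + 13286 = 22310
Net migration: 15–29 + 530 → 8322; 30–44 − 500 → 9839
→ [7917, 8322, 9839, 4475, 22310]
Period 4:
Births: 8322 × 0.496 = 4128  |  9839 × 0.538 = 5293 → total 9421
15–29: 7917 × 0.945 = 7482
30–44: 8322 × 0.948 = 7889
45–59: 9839 × 0.96 = 9445
60+: 4475 × 0.912 + 22310 × 0.687 = 4081 + 15327 = 19408
Net migration: 15–29 + 530 → 8012; 30–44 − 500 → 7389
→ [9421, 8012, 7389, 9445, 19408]
Dependents (band 0–14 + band 60+) = 9421 + 19408 = 28829; working-age = 24846; ratio = 28829/24846 × 100 = 116.0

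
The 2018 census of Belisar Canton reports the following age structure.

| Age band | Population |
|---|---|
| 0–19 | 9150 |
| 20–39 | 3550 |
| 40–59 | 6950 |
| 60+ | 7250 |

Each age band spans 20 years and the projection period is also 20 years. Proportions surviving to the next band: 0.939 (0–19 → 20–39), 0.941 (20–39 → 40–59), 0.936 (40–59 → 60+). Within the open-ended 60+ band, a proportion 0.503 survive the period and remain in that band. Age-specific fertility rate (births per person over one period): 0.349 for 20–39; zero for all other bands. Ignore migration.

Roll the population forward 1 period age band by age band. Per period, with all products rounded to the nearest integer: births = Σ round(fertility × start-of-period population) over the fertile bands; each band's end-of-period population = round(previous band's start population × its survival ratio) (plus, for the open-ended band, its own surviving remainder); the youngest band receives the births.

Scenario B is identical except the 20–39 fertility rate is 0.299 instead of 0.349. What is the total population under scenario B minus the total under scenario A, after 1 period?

-178

Call the groups 1 to 4, youngest first.
Period 1.
Births: 3550 × 0.349 = 1239
Group 2: 9150 × 0.939 = 8592
Group 3: 3550 × 0.941 = 3341
Group 4: 6950 × 0.936 + 7250 × 0.503 = 6505 + 3647 = 10152
→ [1239, 8592, 3341, 10152]
Scenario A total after 1 period: 23324
Scenario B projection —
Period 1.
Births: 3550 × 0.299 = 1061
Group 2: 9150 × 0.939 = 8592
Group 3: 3550 × 0.941 = 3341
Group 4: 6950 × 0.936 + 7250 × 0.503 = 6505 + 3647 = 10152
→ [1061, 8592, 3341, 10152]
Scenario B total after 1 period: 23146
Difference B − A = 23146 − 23324 = -178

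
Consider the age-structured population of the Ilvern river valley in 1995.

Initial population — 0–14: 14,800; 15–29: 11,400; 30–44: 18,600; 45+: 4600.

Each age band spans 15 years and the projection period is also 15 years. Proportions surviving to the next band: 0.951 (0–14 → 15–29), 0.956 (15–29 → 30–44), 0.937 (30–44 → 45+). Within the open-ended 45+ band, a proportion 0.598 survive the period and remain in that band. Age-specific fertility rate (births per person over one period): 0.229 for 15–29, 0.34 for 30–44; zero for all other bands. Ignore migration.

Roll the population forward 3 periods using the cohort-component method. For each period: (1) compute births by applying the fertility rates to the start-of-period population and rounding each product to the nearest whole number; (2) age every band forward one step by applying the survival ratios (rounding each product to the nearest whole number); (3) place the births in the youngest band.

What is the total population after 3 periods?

Let group 1 be 0–14 through group 4 = 45+.
Period 1:
Births: 11400 × 0.229 = 2611, 18600 × 0.34 = 6324 — total 8935
Group 2: 14800 × 0.951 = 14075
Group 3: 11400 × 0.956 = 10898
Group 4: 18600 × 0.937 + 4600 × 0.598 = 17428 + 2751 = 20179
Population now: 0–14=8935, 15–29=14075, 30–44=10898, 45+=20179
Period 2:
Births: 14075 × 0.229 = 3223, 10898 × 0.34 = 3705 — total 6928
Group 2: 8935 × 0.951 = 8497
Group 3: 14075 × 0.956 = 13456
Group 4: 10898 × 0.937 + 20179 × 0.598 = 10211 + 12067 = 22278
Population now: 0–14=6928, 15–29=8497, 30–44=13456, 45+=22278
Period 3:
Births: 8497 × 0.229 = 1946, 13456 × 0.34 = 4575 — total 6521
Group 2: 6928 × 0.951 = 6589
Group 3: 8497 × 0.956 = 8123
Group 4: 13456 × 0.937 + 22278 × 0.598 = 12608 + 13322 = 25930
Population now: 0–14=6521, 15–29=6589, 30–44=8123, 45+=25930
Total after period 3: 6521 + 6589 + 8123 + 25930 = 47163

47163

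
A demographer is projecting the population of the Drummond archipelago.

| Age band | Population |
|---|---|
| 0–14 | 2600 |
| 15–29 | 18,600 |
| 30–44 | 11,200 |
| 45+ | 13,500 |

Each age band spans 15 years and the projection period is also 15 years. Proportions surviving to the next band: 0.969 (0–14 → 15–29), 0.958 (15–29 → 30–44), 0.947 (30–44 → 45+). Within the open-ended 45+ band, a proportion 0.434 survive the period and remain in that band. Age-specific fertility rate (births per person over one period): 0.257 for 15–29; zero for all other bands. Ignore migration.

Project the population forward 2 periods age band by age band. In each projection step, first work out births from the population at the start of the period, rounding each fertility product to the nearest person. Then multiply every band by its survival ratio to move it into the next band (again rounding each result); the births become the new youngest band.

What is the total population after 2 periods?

31713

Period 1.
Births: 18600 × 0.257 = 4780
15–29: 2600 × 0.969 = 2519
30–44: 18600 × 0.958 = 17819
45+: 11200 × 0.947 + 13500 × 0.434 = 10606 + 5859 = 16465
→ [4780, 2519, 17819, 16465]
Period 2.
Births: 2519 × 0.257 = 647
15–29: 4780 × 0.969 = 4632
30–44: 2519 × 0.958 = 2413
45+: 17819 × 0.947 + 16465 × 0.434 = 16875 + 7146 = 24021
→ [647, 4632, 2413, 24021]
Total after period 2: 647 + 4632 + 2413 + 24021 = 31713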